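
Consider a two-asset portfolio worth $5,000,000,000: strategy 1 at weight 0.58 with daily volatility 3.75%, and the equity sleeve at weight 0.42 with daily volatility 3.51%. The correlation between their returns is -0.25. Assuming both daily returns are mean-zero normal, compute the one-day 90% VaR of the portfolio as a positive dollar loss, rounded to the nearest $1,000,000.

σ_p² = 0.58²·3.75² + 0.42²·3.51² + 2·-0.25·0.58·0.42·3.75·3.51 = 5.3007 (%²).
σ_p = √5.3007 = 2.302%.
At 90%, z = 1.282.
VaR = 1.282 × 2.302% = 2.951%; on $5,000,000,000 that is $147,550,000.

$148,000,000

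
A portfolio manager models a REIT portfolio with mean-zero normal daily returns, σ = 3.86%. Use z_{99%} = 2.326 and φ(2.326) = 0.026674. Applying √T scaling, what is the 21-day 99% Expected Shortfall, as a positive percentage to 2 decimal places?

47.18%

σ_{21d} = 3.86% × √21 = 17.689%.
ES multiplier = φ(z)/(1−α) = 0.026674/0.01 = 2.667.
ES = 17.689% × 2.667 = 47.177%.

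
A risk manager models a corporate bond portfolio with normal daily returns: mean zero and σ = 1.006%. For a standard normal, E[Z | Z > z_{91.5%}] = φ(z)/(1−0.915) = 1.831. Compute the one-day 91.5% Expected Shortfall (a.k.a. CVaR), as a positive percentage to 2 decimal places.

ES = 1.006% × 1.831 = 1.842%.

1.84%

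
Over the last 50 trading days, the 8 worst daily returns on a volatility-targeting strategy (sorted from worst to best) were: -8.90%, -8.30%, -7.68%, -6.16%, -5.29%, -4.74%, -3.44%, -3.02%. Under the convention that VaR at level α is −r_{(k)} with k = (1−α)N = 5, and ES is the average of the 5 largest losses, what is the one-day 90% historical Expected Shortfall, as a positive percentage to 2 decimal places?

7.27%

The 5 worst returns sum to -36.33%.
ES = −(-36.33%) / 5 = 7.266% ≈ 7.27%.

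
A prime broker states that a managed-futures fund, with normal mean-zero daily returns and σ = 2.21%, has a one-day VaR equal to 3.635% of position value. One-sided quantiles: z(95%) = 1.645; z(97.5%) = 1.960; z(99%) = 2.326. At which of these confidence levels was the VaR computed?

Implied z = VaR/σ = 3.635 / 2.21 = 1.645.
This matches z(95%) = 1.645.

95%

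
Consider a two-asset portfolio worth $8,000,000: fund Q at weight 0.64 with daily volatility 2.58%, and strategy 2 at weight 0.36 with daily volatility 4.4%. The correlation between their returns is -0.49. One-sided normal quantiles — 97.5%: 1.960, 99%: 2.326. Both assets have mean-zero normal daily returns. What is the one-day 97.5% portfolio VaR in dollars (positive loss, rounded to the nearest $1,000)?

$256,000

σ_p² = 0.64²·2.58² + 0.36²·4.4² + 2·-0.49·0.64·0.36·2.58·4.4 = 2.6723 (%²).
σ_p = √2.6723 = 1.635%.
VaR = 1.960 × 1.635% = 3.205%; on $8,000,000 that is $256,400.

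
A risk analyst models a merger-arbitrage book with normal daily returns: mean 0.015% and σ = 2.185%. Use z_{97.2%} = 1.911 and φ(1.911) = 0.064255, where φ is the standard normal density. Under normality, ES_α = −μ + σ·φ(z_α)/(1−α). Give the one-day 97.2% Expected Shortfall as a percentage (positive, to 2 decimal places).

5.00%

Tail multiplier: φ(z)/(1−α) = 0.064255 / 0.028 = 2.295.
ES = −(0.015%) + 2.185% × 2.295 = 5.000%.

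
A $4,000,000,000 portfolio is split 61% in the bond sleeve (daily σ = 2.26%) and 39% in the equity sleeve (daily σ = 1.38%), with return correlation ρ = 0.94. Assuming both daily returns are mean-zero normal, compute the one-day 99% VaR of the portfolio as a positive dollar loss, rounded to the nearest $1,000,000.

σ_p² = 0.61²·2.26² + 0.39²·1.38² + 2·0.94·0.61·0.39·2.26·1.38 = 3.5851 (%²).
σ_p = √3.5851 = 1.893%.
At 99%, z = 2.326.
VaR = 2.326 × 1.893% = 4.403%; on $4,000,000,000 that is $176,120,000.

$176,000,000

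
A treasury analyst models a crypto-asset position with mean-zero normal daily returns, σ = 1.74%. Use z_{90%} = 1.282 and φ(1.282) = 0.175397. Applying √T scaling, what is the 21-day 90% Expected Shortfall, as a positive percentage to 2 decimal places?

σ_{21d} = 1.74% × √21 = 7.974%.
ES multiplier = φ(z)/(1−α) = 0.175397/0.1 = 1.754.
ES = 7.974% × 1.754 = 13.986%.

13.99%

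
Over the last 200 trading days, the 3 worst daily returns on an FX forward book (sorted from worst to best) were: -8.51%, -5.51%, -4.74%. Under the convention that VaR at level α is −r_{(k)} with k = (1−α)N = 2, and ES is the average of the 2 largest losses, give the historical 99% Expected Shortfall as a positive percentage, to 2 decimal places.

The 2 worst returns sum to -14.02%.
ES = −(-14.02%) / 2 = 7.01%.

7.01%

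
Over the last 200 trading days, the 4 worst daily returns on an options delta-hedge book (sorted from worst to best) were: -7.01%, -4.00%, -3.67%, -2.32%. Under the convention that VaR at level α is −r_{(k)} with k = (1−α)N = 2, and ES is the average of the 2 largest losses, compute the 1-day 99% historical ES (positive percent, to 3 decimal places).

5.505%

The 2 worst returns sum to -11.01%.
ES = −(-11.01%) / 2 = 5.505%.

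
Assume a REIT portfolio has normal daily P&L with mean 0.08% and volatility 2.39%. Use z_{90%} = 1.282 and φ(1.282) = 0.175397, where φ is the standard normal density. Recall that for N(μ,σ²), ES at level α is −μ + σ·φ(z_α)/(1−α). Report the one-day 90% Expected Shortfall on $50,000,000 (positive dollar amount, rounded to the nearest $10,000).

Tail multiplier: φ(z)/(1−α) = 0.175397 / 0.1 = 1.754.
ES = −(0.08%) + 2.39% × 1.754 = 4.112%.
On $50,000,000: 0.04112 × $50,000,000 = $2,056,000.

$2,060,000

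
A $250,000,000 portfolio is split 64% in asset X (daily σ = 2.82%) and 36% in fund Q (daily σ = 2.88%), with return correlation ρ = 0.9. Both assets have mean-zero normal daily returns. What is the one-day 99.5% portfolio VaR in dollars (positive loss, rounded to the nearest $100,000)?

σ_p² = 0.64²·2.82² + 0.36²·2.88² + 2·0.9·0.64·0.36·2.82·2.88 = 7.7004 (%²).
σ_p = √7.7004 = 2.775%.
At 99.5%, z = 2.576.
VaR = 2.576 × 2.775% = 7.148%; on $250,000,000 that is $17,870,000.

$17,900,000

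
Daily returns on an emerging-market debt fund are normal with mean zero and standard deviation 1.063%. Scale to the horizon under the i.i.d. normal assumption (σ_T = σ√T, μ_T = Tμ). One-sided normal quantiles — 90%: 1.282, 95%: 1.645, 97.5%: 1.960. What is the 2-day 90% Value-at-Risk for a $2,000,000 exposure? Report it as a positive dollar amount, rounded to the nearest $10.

σ_{2d} = 1.063% × √2 = 1.503%.
VaR = 1.282 × 1.503% = 1.927%.
On $2,000,000: 0.01927 × $2,000,000 = $38,540.

$38,540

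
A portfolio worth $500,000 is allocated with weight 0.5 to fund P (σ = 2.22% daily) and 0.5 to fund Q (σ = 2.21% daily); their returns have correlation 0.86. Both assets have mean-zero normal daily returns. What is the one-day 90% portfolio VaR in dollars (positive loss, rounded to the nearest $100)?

$13,700

σ_p² = 0.5²·2.22² + 0.5²·2.21² + 2·0.86·0.5·0.5·2.22·2.21 = 4.5628 (%²).
σ_p = √4.5628 = 2.136%.
At 90%, z = 1.282.
VaR = 1.282 × 2.136% = 2.738%; on $500,000 that is $13,690.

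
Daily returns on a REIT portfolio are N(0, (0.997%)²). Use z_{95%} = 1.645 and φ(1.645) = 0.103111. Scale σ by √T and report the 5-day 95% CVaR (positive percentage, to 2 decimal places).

σ_{5d} = 0.997% × √5 = 2.229%.
ES multiplier = φ(z)/(1−α) = 0.103111/0.05 = 2.062.
ES = 2.229% × 2.062 = 4.596%.

4.60%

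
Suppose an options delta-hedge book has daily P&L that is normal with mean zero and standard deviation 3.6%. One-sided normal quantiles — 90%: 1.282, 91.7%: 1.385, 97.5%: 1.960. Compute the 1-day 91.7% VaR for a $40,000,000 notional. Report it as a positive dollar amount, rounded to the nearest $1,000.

VaR = z·σ = 1.385 × 3.6% = 4.986%.
On $40,000,000: 0.04986 × $40,000,000 = $1,994,400.

$1,994,000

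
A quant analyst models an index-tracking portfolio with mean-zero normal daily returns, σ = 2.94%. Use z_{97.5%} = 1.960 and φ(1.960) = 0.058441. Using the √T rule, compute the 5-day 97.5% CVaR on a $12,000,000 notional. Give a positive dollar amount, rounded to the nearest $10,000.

σ_{5d} = 2.94% × √5 = 6.574%.
ES multiplier = φ(z)/(1−α) = 0.058441/0.025 = 2.338.
ES = 6.574% × 2.338 = 15.370%; on $12,000,000: $1,844,400.

$1,840,000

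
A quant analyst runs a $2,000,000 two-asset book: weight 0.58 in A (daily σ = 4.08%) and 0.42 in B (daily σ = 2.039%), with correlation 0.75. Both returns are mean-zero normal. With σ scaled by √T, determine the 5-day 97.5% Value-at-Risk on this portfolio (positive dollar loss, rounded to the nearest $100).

σ_p = √(0.58²·4.08² + 0.42²·2.039² + 2·0.75·0.58·0.42·4.08·2.039) = 3.062%.
σ_{5d} = 3.062% × √5 = 6.847%.
z(97.5%) = 1.960.
VaR = 1.960 × 6.847% = 13.420%; on $2,000,000 that is $268,400.

$268,400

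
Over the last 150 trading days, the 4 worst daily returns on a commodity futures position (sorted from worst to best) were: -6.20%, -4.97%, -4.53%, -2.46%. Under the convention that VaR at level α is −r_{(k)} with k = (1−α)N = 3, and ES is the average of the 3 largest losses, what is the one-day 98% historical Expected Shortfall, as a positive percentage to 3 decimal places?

The 3 worst returns sum to -15.70%.
ES = −(-15.70%) / 3 = 5.2333…% ≈ 5.233%.

5.233%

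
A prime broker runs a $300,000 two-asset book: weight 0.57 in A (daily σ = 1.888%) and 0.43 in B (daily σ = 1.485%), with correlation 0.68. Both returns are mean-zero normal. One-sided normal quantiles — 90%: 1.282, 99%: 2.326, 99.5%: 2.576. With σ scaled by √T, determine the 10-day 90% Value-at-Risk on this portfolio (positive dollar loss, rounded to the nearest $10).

$19,230

σ_p = √(0.57²·1.888² + 0.43²·1.485² + 2·0.68·0.57·0.43·1.888·1.485) = 1.581%.
σ_{10d} = 1.581% × √10 = 5.000%.
VaR = 1.282 × 5.000% = 6.410%; on $300,000 that is $19,230.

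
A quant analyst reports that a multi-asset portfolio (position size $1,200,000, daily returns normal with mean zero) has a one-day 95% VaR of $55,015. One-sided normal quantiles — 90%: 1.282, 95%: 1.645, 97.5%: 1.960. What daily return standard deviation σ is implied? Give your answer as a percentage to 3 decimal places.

VaR as a fraction: $55,015 / $1,200,000 = 4.585%.
σ = VaR / z = 4.585% / 1.645 = 2.787%.

2.787%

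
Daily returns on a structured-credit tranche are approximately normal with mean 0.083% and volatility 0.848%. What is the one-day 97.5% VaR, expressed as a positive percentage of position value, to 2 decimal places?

At 97.5% one-sided, z = 1.960.
VaR = −μ + z·σ = −(0.083%) + 1.960 × 0.848% = 1.579%.

1.58%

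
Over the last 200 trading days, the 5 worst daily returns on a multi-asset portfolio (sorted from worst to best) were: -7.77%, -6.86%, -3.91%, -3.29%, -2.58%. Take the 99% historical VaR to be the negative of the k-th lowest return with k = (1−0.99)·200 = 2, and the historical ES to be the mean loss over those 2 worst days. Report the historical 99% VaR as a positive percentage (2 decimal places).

k = 2; the 2nd lowest return is -6.86%, so VaR = 6.86%.

6.86%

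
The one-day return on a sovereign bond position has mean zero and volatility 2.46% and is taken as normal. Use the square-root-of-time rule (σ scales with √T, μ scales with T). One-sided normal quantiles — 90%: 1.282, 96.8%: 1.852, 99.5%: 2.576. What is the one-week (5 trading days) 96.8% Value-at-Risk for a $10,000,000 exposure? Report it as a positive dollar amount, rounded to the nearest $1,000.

$1,019,000

σ_{5d} = 2.46% × √5 = 5.501%.
VaR = 1.852 × 5.501% = 10.188%.
On $10,000,000: 0.10188 × $10,000,000 = $1,018,800.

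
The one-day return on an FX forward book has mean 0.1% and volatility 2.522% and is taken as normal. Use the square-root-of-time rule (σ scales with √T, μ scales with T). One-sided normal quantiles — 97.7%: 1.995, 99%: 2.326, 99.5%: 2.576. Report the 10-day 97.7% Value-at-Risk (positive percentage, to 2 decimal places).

σ_{10d} = 2.522% × √10 = 7.975%; μ_{10d} = 10 × 0.1% = 1.000%.
VaR = −(1.000%) + 1.995 × 7.975% = 14.910%.

14.91%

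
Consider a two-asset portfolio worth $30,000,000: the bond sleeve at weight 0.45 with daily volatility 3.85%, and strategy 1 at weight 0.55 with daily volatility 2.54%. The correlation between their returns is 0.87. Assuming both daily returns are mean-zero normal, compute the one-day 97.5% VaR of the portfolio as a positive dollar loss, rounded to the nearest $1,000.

σ_p² = 0.45²·3.85² + 0.55²·2.54² + 2·0.87·0.45·0.55·3.85·2.54 = 9.1645 (%²).
σ_p = √9.1645 = 3.027%.
At 97.5%, z = 1.960.
VaR = 1.960 × 3.027% = 5.933%; on $30,000,000 that is $1,779,900.

$1,780,000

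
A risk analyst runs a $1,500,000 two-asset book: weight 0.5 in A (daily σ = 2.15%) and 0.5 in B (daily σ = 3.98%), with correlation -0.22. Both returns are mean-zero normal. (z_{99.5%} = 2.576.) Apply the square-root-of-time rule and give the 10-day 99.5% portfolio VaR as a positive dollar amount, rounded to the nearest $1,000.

σ_p = √(0.5²·2.15² + 0.5²·3.98² + 2·-0.22·0.5·0.5·2.15·3.98) = 2.043%.
σ_{10d} = 2.043% × √10 = 6.461%.
VaR = 2.576 × 6.461% = 16.644%; on $1,500,000 that is $249,660.

$250,000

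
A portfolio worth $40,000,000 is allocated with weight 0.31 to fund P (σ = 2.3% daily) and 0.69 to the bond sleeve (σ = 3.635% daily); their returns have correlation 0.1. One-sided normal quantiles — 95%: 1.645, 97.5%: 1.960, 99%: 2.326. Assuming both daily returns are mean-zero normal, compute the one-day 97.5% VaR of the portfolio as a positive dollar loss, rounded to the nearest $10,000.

$2,100,000

σ_p² = 0.31²·2.3² + 0.69²·3.635² + 2·0.1·0.31·0.69·2.3·3.635 = 7.1568 (%²).
σ_p = √7.1568 = 2.675%.
VaR = 1.960 × 2.675% = 5.243%; on $40,000,000 that is $2,097,200.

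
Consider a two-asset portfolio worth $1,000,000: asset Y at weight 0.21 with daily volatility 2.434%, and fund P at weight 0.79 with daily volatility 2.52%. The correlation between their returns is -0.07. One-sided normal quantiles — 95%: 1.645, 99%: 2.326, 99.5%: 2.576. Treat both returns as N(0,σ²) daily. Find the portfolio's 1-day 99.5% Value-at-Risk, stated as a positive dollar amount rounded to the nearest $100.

σ_p² = 0.21²·2.434² + 0.79²·2.52² + 2·-0.07·0.21·0.79·2.434·2.52 = 4.0821 (%²).
σ_p = √4.0821 = 2.020%.
VaR = 2.576 × 2.020% = 5.204%; on $1,000,000 that is $52,040.

$52,000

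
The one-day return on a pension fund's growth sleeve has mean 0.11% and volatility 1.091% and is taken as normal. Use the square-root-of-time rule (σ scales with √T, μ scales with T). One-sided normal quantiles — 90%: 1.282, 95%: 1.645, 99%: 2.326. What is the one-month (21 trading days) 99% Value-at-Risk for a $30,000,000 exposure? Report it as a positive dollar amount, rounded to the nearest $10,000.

σ_{21d} = 1.091% × √21 = 5.000%; μ_{21d} = 21 × 0.11% = 2.310%.
VaR = −(2.310%) + 2.326 × 5.000% = 9.320%.
On $30,000,000: 0.09320 × $30,000,000 = $2,796,000.

$2,800,000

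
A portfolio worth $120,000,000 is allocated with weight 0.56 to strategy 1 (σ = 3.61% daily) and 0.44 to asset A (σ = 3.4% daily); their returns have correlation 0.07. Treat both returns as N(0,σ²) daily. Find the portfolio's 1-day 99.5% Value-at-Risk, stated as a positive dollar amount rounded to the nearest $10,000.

σ_p² = 0.56²·3.61² + 0.44²·3.4² + 2·0.07·0.56·0.44·3.61·3.4 = 6.7483 (%²).
σ_p = √6.7483 = 2.598%.
At 99.5%, z = 2.576.
VaR = 2.576 × 2.598% = 6.692%; on $120,000,000 that is $8,030,400.

$8,030,000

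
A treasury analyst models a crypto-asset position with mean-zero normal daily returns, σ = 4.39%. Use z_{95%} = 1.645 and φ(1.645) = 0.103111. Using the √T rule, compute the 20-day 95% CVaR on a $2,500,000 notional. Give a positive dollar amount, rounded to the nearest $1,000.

σ_{20d} = 4.39% × √20 = 19.633%.
ES multiplier = φ(z)/(1−α) = 0.103111/0.05 = 2.062.
ES = 19.633% × 2.062 = 40.483%; on $2,500,000: $1,012,075.

$1,012,000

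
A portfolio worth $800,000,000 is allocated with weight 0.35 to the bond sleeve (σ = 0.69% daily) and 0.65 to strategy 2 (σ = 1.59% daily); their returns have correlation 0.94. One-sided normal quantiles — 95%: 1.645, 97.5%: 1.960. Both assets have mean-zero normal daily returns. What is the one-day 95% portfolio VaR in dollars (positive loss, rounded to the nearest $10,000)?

σ_p² = 0.35²·0.69² + 0.65²·1.59² + 2·0.94·0.35·0.65·0.69·1.59 = 1.5957 (%²).
σ_p = √1.5957 = 1.263%.
VaR = 1.645 × 1.263% = 2.078%; on $800,000,000 that is $16,624,000.

$16,620,000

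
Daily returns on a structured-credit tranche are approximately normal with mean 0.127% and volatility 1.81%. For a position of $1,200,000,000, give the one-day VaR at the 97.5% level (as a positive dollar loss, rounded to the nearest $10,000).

$41,050,000

At 97.5% one-sided, z = 1.960.
VaR = −μ + z·σ = −(0.127%) + 1.960 × 1.81% = 3.421%.
On $1,200,000,000: 0.03421 × $1,200,000,000 = $41,052,000.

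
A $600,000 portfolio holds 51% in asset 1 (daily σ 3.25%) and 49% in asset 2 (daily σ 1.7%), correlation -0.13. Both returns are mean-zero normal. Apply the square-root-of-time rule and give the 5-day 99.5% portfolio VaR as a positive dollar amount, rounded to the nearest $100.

$60,700

σ_p = √(0.51²·3.25² + 0.49²·1.7² + 2·-0.13·0.51·0.49·3.25·1.7) = 1.756%.
σ_{5d} = 1.756% × √5 = 3.927%.
z(99.5%) = 2.576.
VaR = 2.576 × 3.927% = 10.116%; on $600,000 that is $60,696.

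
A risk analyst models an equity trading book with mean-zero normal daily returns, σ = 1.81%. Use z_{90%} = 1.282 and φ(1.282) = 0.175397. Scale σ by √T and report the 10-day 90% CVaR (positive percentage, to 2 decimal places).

σ_{10d} = 1.81% × √10 = 5.724%.
ES multiplier = φ(z)/(1−α) = 0.175397/0.1 = 1.754.
ES = 5.724% × 1.754 = 10.040%.

10.04%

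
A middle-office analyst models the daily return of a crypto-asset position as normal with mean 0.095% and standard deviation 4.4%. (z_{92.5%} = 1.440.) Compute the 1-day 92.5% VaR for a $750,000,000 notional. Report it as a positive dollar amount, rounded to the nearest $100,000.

VaR = −μ + z·σ = −(0.095%) + 1.440 × 4.4% = 6.241%.
On $750,000,000: 0.06241 × $750,000,000 = $46,807,500.

$46,800,000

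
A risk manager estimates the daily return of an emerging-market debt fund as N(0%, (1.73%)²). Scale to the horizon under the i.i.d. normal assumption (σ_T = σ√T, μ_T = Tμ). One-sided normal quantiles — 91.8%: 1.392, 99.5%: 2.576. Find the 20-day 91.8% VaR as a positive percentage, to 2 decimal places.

10.77%

σ_{20d} = 1.73% × √20 = 7.737%.
VaR = 1.392 × 7.737% = 10.770%.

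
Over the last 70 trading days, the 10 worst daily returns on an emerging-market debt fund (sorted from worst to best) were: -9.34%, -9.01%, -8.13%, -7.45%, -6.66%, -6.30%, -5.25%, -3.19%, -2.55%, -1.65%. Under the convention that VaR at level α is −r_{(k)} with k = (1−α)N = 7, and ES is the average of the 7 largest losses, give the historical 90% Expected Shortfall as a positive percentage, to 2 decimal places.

The 7 worst returns sum to -52.14%.
ES = −(-52.14%) / 7 = 7.4485…% ≈ 7.45%.

7.45%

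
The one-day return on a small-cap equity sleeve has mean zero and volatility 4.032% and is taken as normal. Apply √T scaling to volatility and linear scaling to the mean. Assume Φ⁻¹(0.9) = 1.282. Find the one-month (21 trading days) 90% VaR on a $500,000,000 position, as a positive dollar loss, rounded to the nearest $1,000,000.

σ_{21d} = 4.032% × √21 = 18.477%.
VaR = 1.282 × 18.477% = 23.688%.
On $500,000,000: 0.23688 × $500,000,000 = $118,440,000.

$118,000,000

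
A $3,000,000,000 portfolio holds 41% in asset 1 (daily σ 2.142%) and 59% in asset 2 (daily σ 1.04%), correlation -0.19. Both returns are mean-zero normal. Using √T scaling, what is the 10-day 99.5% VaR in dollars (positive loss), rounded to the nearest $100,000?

σ_p = √(0.41²·2.142² + 0.59²·1.04² + 2·-0.19·0.41·0.59·2.142·1.04) = 0.971%.
σ_{10d} = 0.971% × √10 = 3.071%.
z(99.5%) = 2.576.
VaR = 2.576 × 3.071% = 7.911%; on $3,000,000,000 that is $237,330,000.

$237,300,000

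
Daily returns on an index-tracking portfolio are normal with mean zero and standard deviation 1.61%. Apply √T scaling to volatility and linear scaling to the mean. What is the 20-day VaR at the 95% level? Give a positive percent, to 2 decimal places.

11.84%

At 95%, z = 1.645.
σ_{20d} = 1.61% × √20 = 7.200%.
VaR = 1.645 × 7.200% = 11.844%.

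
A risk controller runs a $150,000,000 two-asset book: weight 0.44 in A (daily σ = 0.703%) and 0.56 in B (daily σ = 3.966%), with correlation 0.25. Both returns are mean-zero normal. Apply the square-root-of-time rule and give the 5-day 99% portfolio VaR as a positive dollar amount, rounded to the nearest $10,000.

$18,080,000

σ_p = √(0.44²·0.703² + 0.56²·3.966² + 2·0.25·0.44·0.56·0.703·3.966) = 2.318%.
σ_{5d} = 2.318% × √5 = 5.183%.
z(99%) = 2.326.
VaR = 2.326 × 5.183% = 12.056%; on $150,000,000 that is $18,084,000.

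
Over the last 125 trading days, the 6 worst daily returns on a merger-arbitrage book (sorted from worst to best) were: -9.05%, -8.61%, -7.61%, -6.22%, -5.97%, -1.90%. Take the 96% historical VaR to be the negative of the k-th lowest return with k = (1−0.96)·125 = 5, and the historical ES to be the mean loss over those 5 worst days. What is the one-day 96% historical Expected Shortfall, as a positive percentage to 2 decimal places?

The 5 worst returns sum to -37.46%.
ES = −(-37.46%) / 5 = 7.492% ≈ 7.49%.

7.49%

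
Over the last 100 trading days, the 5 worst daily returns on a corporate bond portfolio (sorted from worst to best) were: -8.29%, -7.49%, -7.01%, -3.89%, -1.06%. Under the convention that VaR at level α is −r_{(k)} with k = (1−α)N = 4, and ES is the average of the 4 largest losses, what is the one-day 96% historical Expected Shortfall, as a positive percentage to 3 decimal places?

The 4 worst returns sum to -26.68%.
ES = −(-26.68%) / 4 = 6.67% ≈ 6.670%.

6.670%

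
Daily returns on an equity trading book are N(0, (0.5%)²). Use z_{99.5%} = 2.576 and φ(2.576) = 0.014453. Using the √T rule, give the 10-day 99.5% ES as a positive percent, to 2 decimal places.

σ_{10d} = 0.5% × √10 = 1.581%.
ES multiplier = φ(z)/(1−α) = 0.014453/0.005 = 2.891.
ES = 1.581% × 2.891 = 4.571%.

4.57%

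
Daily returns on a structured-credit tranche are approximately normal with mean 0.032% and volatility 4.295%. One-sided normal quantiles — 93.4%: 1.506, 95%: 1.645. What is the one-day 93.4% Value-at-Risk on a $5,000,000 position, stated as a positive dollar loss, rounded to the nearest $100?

VaR = −μ + z·σ = −(0.032%) + 1.506 × 4.295% = 6.436%.
On $5,000,000: 0.06436 × $5,000,000 = $321,800.

$321,800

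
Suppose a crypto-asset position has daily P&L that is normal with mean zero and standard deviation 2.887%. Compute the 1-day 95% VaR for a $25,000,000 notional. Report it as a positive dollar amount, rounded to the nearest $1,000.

$1,187,000

At 95% one-sided, z = 1.645.
VaR = z·σ = 1.645 × 2.887% = 4.749%.
On $25,000,000: 0.04749 × $25,000,000 = $1,187,250.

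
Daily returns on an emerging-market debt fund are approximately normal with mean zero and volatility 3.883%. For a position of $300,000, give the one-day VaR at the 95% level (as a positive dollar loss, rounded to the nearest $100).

$19,200

At 95% one-sided, z = 1.645.
VaR = z·σ = 1.645 × 3.883% = 6.388%.
On $300,000: 0.06388 × $300,000 = $19,164.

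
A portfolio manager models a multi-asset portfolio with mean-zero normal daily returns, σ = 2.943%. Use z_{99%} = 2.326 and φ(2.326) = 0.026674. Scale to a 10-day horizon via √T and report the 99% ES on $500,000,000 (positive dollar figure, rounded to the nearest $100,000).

$124,100,000

σ_{10d} = 2.943% × √10 = 9.307%.
ES multiplier = φ(z)/(1−α) = 0.026674/0.01 = 2.667.
ES = 9.307% × 2.667 = 24.822%; on $500,000,000: $124,110,000.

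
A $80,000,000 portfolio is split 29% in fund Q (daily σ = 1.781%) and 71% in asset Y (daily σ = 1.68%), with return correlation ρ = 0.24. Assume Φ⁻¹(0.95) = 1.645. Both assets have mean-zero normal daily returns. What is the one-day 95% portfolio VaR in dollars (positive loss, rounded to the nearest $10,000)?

$1,850,000

σ_p² = 0.29²·1.781² + 0.71²·1.68² + 2·0.24·0.29·0.71·1.781·1.68 = 1.9852 (%²).
σ_p = √1.9852 = 1.409%.
VaR = 1.645 × 1.409% = 2.318%; on $80,000,000 that is $1,854,400.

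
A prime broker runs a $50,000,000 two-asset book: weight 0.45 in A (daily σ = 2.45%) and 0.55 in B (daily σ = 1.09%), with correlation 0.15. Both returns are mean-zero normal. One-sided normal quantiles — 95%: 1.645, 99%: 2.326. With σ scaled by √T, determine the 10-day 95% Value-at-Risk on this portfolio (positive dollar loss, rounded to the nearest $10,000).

σ_p = √(0.45²·2.45² + 0.55²·1.09² + 2·0.15·0.45·0.55·2.45·1.09) = 1.332%.
σ_{10d} = 1.332% × √10 = 4.212%.
VaR = 1.645 × 4.212% = 6.929%; on $50,000,000 that is $3,464,500.

$3,460,000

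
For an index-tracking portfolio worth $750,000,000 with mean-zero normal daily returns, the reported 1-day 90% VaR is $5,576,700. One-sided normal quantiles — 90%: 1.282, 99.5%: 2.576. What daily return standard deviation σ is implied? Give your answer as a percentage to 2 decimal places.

0.58%

VaR as a fraction: $5,576,700 / $750,000,000 = 0.744%.
σ = VaR / z = 0.744% / 1.282 = 0.580%.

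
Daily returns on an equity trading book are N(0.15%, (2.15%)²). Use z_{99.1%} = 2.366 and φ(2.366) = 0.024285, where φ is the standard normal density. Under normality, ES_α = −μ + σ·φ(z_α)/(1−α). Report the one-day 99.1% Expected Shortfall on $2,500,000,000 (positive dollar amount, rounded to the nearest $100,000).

Tail multiplier: φ(z)/(1−α) = 0.024285 / 0.009 = 2.698.
ES = −(0.15%) + 2.15% × 2.698 = 5.651%.
On $2,500,000,000: 0.05651 × $2,500,000,000 = $141,275,000.

$141,300,000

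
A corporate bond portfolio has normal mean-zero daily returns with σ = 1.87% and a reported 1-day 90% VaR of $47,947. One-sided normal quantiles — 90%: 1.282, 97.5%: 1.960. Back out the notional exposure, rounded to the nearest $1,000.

$2,000,000

VaR as a fraction of value: z·σ = 1.282 × 1.87% = 2.39734%.
Position = $47,947 / 0.0239734 = $2,000,008.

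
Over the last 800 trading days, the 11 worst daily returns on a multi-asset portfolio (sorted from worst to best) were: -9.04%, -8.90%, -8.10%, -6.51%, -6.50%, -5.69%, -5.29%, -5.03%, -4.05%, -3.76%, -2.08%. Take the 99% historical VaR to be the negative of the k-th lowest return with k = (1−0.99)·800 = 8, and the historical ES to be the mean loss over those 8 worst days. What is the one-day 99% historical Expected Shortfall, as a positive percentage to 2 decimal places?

6.88%

The 8 worst returns sum to -55.06%.
ES = −(-55.06%) / 8 = 6.8825% ≈ 6.88%.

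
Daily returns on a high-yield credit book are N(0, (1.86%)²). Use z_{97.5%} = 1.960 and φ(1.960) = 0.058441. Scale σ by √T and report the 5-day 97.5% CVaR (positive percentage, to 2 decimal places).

σ_{5d} = 1.86% × √5 = 4.159%.
ES multiplier = φ(z)/(1−α) = 0.058441/0.025 = 2.338.
ES = 4.159% × 2.338 = 9.724%.

9.72%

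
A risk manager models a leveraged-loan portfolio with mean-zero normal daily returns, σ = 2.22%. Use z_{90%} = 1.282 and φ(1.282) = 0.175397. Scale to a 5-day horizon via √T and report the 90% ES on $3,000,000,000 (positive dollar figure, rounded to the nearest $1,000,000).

σ_{5d} = 2.22% × √5 = 4.964%.
ES multiplier = φ(z)/(1−α) = 0.175397/0.1 = 1.754.
ES = 4.964% × 1.754 = 8.707%; on $3,000,000,000: $261,210,000.

$261,000,000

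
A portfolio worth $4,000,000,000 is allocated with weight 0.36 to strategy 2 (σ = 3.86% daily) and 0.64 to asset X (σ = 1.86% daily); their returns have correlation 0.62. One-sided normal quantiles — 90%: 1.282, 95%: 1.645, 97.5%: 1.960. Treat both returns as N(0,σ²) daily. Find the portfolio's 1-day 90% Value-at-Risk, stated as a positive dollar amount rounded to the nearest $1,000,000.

σ_p² = 0.36²·3.86² + 0.64²·1.86² + 2·0.62·0.36·0.64·3.86·1.86 = 5.3992 (%²).
σ_p = √5.3992 = 2.324%.
VaR = 1.282 × 2.324% = 2.979%; on $4,000,000,000 that is $119,160,000.

$119,000,000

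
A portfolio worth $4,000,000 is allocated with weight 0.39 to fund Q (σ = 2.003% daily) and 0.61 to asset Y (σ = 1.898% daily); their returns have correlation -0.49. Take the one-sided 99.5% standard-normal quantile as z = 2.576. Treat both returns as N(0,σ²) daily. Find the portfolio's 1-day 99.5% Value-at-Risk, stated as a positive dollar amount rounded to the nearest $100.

$106,300

σ_p² = 0.39²·2.003² + 0.61²·1.898² + 2·-0.49·0.39·0.61·2.003·1.898 = 1.0643 (%²).
σ_p = √1.0643 = 1.032%.
VaR = 2.576 × 1.032% = 2.658%; on $4,000,000 that is $106,320.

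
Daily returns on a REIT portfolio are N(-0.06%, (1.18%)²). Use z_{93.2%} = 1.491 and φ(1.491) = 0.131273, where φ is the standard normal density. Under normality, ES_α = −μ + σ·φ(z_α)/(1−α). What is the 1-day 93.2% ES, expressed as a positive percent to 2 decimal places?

Tail multiplier: φ(z)/(1−α) = 0.131273 / 0.068 = 1.930.
ES = −(-0.06%) + 1.18% × 1.930 = 2.337%.

2.34%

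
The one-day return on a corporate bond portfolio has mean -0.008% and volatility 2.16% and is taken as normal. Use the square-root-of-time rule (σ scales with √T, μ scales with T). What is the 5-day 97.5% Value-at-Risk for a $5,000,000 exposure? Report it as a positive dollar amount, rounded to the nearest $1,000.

$475,000

At 97.5%, z = 1.960.
σ_{5d} = 2.16% × √5 = 4.830%; μ_{5d} = 5 × -0.008% = -0.040%.
VaR = −(-0.040%) + 1.960 × 4.830% = 9.507%.
On $5,000,000: 0.09507 × $5,000,000 = $475,350.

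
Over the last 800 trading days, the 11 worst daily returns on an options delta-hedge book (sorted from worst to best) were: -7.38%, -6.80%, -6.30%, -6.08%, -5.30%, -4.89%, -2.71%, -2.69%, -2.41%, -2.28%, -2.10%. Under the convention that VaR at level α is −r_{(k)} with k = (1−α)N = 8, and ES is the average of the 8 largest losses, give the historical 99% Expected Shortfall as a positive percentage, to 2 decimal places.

5.27%

The 8 worst returns sum to -42.15%.
ES = −(-42.15%) / 8 = 5.26875% ≈ 5.27%.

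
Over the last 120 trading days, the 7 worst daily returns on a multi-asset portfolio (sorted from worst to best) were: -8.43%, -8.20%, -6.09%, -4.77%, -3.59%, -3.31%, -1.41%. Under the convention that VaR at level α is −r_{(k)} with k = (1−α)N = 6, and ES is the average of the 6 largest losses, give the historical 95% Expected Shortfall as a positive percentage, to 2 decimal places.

The 6 worst returns sum to -34.39%.
ES = −(-34.39%) / 6 = 5.7316…% ≈ 5.73%.

5.73%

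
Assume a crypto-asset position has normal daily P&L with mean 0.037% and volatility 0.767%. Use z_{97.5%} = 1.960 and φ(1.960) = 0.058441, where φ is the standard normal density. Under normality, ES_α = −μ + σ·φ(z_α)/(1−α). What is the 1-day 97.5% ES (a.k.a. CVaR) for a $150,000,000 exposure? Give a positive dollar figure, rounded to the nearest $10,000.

Tail multiplier: φ(z)/(1−α) = 0.058441 / 0.025 = 2.338.
ES = −(0.037%) + 0.767% × 2.338 = 1.756%.
On $150,000,000: 0.01756 × $150,000,000 = $2,634,000.

$2,630,000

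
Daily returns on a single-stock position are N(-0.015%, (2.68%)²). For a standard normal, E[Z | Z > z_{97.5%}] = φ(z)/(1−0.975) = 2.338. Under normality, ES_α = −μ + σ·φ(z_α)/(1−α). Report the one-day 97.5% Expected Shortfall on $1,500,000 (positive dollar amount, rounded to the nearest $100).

$94,200

ES = −(-0.015%) + 2.68% × 2.338 = 6.281%.
On $1,500,000: 0.06281 × $1,500,000 = $94,215.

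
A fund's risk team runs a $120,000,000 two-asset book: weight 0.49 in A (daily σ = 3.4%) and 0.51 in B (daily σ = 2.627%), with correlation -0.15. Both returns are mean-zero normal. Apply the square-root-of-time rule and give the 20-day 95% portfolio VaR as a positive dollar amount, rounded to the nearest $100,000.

$17,400,000

σ_p = √(0.49²·3.4² + 0.51²·2.627² + 2·-0.15·0.49·0.51·3.4·2.627) = 1.975%.
σ_{20d} = 1.975% × √20 = 8.832%.
z(95%) = 1.645.
VaR = 1.645 × 8.832% = 14.529%; on $120,000,000 that is $17,434,800.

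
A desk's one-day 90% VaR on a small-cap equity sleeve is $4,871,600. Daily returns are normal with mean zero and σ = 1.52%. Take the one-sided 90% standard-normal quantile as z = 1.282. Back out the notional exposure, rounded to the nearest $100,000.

VaR as a fraction of value: z·σ = 1.282 × 1.52% = 1.94864%.
Position = $4,871,600 / 0.0194864 = $250,000,000.

$250,000,000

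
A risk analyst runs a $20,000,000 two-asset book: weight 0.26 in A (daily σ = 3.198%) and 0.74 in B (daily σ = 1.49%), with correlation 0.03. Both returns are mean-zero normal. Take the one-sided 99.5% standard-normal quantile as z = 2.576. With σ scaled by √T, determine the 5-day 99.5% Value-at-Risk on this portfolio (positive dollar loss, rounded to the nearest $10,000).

σ_p = √(0.26²·3.198² + 0.74²·1.49² + 2·0.03·0.26·0.74·3.198·1.49) = 1.401%.
σ_{5d} = 1.401% × √5 = 3.133%.
VaR = 2.576 × 3.133% = 8.071%; on $20,000,000 that is $1,614,200.

$1,610,000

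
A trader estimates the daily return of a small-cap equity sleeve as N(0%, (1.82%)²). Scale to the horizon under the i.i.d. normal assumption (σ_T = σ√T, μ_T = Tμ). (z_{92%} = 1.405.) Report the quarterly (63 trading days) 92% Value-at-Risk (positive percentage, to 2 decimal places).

σ_{63d} = 1.82% × √63 = 14.446%.
VaR = 1.405 × 14.446% = 20.297%.

20.30%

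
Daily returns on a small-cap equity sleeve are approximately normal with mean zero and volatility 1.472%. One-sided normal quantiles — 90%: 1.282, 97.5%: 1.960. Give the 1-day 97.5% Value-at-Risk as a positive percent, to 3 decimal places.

VaR = z·σ = 1.960 × 1.472% = 2.885%.

2.885%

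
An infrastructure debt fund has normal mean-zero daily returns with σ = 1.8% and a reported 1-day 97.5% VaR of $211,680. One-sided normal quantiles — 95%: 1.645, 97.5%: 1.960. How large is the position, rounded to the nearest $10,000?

$6,000,000

VaR as a fraction of value: z·σ = 1.960 × 1.8% = 3.528%.
Position = $211,680 / 0.03528 = $6,000,000.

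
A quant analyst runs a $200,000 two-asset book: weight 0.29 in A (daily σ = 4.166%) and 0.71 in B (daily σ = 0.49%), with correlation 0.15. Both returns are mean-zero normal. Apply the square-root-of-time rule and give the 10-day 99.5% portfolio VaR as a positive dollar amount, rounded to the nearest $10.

$21,280

σ_p = √(0.29²·4.166² + 0.71²·0.49² + 2·0.15·0.29·0.71·4.166·0.49) = 1.306%.
σ_{10d} = 1.306% × √10 = 4.130%.
z(99.5%) = 2.576.
VaR = 2.576 × 4.130% = 10.639%; on $200,000 that is $21,278.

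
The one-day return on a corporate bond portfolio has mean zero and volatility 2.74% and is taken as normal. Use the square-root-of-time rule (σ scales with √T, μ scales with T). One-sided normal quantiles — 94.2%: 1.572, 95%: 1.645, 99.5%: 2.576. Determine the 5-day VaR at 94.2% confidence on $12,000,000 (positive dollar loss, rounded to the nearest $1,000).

σ_{5d} = 2.74% × √5 = 6.127%.
VaR = 1.572 × 6.127% = 9.632%.
On $12,000,000: 0.09632 × $12,000,000 = $1,155,840.

$1,156,000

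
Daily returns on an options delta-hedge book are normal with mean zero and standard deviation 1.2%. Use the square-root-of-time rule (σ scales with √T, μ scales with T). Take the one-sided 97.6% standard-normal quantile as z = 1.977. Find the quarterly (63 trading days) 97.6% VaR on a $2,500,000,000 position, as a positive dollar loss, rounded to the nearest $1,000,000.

$471,000,000

σ_{63d} = 1.2% × √63 = 9.525%.
VaR = 1.977 × 9.525% = 18.831%.
On $2,500,000,000: 0.18831 × $2,500,000,000 = $470,775,000.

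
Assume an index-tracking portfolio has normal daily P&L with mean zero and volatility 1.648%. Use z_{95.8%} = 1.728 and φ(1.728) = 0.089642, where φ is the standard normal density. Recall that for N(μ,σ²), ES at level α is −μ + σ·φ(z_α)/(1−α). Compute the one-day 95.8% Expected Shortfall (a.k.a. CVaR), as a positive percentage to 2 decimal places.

Tail multiplier: φ(z)/(1−α) = 0.089642 / 0.042 = 2.134.
ES = 1.648% × 2.134 = 3.517%.

3.52%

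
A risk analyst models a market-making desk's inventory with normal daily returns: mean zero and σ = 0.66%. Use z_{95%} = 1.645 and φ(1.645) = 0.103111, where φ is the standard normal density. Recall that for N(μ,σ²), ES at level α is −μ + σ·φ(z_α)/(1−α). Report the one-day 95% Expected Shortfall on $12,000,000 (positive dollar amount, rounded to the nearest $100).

Tail multiplier: φ(z)/(1−α) = 0.103111 / 0.05 = 2.062.
ES = 0.66% × 2.062 = 1.361%.
On $12,000,000: 0.01361 × $12,000,000 = $163,320.

$163,300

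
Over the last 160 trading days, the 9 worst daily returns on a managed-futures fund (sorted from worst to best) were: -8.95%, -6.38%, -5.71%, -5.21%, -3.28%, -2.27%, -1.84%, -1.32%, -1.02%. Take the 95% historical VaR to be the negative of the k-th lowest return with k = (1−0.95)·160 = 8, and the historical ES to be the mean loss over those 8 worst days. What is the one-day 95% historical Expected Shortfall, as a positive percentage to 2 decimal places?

4.37%

The 8 worst returns sum to -34.96%.
ES = −(-34.96%) / 8 = 4.37%.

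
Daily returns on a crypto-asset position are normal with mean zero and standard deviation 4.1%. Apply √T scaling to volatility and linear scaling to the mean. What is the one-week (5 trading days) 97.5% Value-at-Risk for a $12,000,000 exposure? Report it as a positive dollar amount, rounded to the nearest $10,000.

$2,160,000

At 97.5%, z = 1.960.
σ_{5d} = 4.1% × √5 = 9.168%.
VaR = 1.960 × 9.168% = 17.969%.
On $12,000,000: 0.17969 × $12,000,000 = $2,156,280.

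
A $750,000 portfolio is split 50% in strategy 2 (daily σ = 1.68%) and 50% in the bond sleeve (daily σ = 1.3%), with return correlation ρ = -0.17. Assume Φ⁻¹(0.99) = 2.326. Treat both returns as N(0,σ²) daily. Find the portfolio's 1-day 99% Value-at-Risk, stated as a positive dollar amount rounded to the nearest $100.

$16,900

σ_p² = 0.5²·1.68² + 0.5²·1.3² + 2·-0.17·0.5·0.5·1.68·1.3 = 0.9425 (%²).
σ_p = √0.9425 = 0.971%.
VaR = 2.326 × 0.971% = 2.259%; on $750,000 that is $16,942.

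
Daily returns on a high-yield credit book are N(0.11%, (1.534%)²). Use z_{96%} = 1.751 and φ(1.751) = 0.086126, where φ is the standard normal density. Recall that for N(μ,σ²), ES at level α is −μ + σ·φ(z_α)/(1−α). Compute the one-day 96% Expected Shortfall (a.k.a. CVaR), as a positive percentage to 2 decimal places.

Tail multiplier: φ(z)/(1−α) = 0.086126 / 0.04 = 2.153.
ES = −(0.11%) + 1.534% × 2.153 = 3.193%.

3.19%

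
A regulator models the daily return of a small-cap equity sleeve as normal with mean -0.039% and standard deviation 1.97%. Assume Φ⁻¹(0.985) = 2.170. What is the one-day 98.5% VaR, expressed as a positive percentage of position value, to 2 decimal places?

4.31%

VaR = −μ + z·σ = −(-0.039%) + 2.170 × 1.97% = 4.314%.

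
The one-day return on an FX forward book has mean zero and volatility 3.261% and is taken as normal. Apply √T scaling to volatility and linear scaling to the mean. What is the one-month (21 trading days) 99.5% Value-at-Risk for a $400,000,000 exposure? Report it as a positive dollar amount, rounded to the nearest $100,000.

$154,000,000

At 99.5%, z = 2.576.
σ_{21d} = 3.261% × √21 = 14.944%.
VaR = 2.576 × 14.944% = 38.496%.
On $400,000,000: 0.38496 × $400,000,000 = $153,984,000.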